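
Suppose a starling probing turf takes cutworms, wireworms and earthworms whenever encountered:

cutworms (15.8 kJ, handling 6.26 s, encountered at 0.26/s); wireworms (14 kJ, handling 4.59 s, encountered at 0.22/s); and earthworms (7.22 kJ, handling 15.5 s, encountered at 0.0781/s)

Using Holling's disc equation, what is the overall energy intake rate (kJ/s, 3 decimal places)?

Energy encountered per unit search time: 0.26×15.8 + 0.22×14 + 0.0781×7.22 = 7.752 kJ/s.
Handling time per unit search time: 0.26×6.26 + 0.22×4.59 + 0.0781×15.5 = 3.848.
Rate = 7.752/(1 + 3.848) = 1.599 kJ/s.

1.599 kJ/s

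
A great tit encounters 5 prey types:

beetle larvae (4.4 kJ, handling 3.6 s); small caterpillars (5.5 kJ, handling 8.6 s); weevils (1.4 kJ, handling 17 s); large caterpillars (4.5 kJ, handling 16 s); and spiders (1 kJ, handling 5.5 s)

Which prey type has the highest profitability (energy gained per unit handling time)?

In descending order of E/h:
beetle larvae: 4.4/3.6 = 1.22 kJ/s
small caterpillars: 5.5/8.6 = 0.64 kJ/s
large caterpillars: 4.5/16 = 0.281 kJ/s
spiders: 1/5.5 = 0.182 kJ/s
weevils: 1.4/17 = 0.0824 kJ/s

beetle larvae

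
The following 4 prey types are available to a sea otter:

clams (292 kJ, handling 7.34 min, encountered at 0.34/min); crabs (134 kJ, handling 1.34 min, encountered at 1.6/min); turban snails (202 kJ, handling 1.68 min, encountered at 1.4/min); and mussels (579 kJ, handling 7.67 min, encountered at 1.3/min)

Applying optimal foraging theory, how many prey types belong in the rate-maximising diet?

2

Rank by E/h (kJ/min): turban snails 120, crabs 100, mussels 75.5, clams 39.8. Include each in turn until the next type's E/h falls below the running intake rate.
Rate on top 1: 84.37. crabs: 100 > 84.37 → include.
Rate on top 2: 90.47. mussels: 75.5 < 90.47 → exclude; stop.
Optimal diet: turban snails, crabs — 2 of 4 types.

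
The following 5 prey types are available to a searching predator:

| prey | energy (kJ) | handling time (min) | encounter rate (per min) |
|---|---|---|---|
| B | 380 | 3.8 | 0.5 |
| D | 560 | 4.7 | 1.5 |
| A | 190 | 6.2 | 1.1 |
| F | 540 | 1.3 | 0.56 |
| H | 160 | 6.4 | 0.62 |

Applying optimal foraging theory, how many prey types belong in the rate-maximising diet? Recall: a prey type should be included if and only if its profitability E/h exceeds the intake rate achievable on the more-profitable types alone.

1

Profitabilities (E/h, kJ/min): F 415, D 119, B 100, A 30.6, H 25. Add prey in this order while the next type's profitability exceeds the intake rate on those already taken.
Rate on top 1: 175. D: 119 < 175 → exclude; stop.
Optimal diet: F — 1 of 5 types.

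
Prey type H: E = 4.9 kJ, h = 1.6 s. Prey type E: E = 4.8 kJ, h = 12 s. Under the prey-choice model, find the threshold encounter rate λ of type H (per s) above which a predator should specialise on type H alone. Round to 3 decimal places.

0.094 per s

Drop type E once their profitability E₂/h₂ falls below the rate achievable on type H alone: E₂/h₂ = λE₁/(1 + λh₁).
Solve for λ: λE₁h₂ = E₂(1 + λh₁) → λ(E₁h₂ − E₂h₁) = E₂ → λ = E₂/(E₁h₂ − E₂h₁).
λ = 4.8/(4.9×12 − 4.8×1.6) = 4.8/51.12 = 0.0939 per s.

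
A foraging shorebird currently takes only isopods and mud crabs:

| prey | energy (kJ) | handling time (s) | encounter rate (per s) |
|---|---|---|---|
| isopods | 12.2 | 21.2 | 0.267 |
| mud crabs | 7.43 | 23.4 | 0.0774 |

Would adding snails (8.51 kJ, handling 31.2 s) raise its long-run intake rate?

No

Intake rate on the current diet: R = (0.267×12.2 + 0.0774×7.43) / (1 + 0.267×21.2 + 0.0774×23.4) = 3.832/8.472 = 0.4524 kJ/s.
Profitability of snails: 8.51/31.2 = 0.2728 kJ/s.
Since 0.2728 < R, time spent handling snails is better spent searching.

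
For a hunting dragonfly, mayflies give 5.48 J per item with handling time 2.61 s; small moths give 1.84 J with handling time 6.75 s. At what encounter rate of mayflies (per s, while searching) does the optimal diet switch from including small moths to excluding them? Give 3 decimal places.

0.057 per s

The zero-one rule: include small moths iff E₂/h₂ > λE₁/(1+λh₁). Equality gives the switch point.
λE₁h₂ = E₂ + λE₂h₁ ⇒ λ = E₂/(E₁h₂ − E₂h₁) = 1.84/(36.99 − 4.802) = 0.05716 per s.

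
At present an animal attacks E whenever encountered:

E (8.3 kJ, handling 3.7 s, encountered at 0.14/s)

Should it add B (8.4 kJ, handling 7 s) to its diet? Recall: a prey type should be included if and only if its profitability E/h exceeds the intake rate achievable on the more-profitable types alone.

Current rate: (0.14×8.3)/(1 + 0.14×3.7) = 0.7655 kJ/s.
B: E/h = 8.4/7 = 1.2 kJ/s.
Since 1.2 > R, including B increases the long-run rate.

Yes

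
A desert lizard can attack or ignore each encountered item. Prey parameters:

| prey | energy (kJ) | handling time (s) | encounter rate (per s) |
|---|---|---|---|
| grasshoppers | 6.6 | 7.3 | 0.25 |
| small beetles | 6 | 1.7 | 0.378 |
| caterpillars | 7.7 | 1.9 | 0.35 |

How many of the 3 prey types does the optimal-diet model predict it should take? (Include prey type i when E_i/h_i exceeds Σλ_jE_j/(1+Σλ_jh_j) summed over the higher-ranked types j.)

2

Rank by E/h (kJ/s): caterpillars 4.05, small beetles 3.53, grasshoppers 0.904. Include each in turn until the next type's E/h falls below the running intake rate.
Rate on top 1: 1.619. small beetles: 3.53 > 1.619 → include.
Rate on top 2: 2.151. grasshoppers: 0.904 < 2.151 → exclude; stop.
Optimal diet: caterpillars, small beetles — 2 of 3 types.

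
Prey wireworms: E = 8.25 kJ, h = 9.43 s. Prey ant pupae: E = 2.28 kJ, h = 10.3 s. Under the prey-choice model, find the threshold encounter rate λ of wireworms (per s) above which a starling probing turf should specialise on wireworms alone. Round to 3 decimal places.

The zero-one rule: include ant pupae iff E₂/h₂ > λE₁/(1+λh₁). Equality gives the switch point.
λE₁h₂ = E₂ + λE₂h₁ ⇒ λ = E₂/(E₁h₂ − E₂h₁) = 2.28/(84.98 − 21.5) = 0.03592 per s.

0.036 per s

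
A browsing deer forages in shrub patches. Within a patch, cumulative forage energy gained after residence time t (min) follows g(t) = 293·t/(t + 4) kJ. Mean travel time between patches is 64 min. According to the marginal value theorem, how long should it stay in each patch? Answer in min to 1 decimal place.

Optimal t* satisfies g'(t*) = g(t*)/(T + t*).
g'(t) = 293·4/(t + 4)². Setting 293·4/(t+4)² = 293t/[(t+4)(64+t)] gives 4(64+t) = t(t+4), so t² = 4×64 = 256.
t* = √256 = 16 min.

16.0 min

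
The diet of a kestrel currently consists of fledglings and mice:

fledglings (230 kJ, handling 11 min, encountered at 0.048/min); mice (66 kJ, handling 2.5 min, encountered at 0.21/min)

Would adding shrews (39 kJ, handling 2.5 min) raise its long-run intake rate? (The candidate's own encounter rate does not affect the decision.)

Current rate: (0.048×230 + 0.21×66)/(1 + 0.048×11 + 0.21×2.5) = 12.13 kJ/min.
Profitability of shrews: 39/2.5 = 15.6 kJ/min.
15.6 > 12.13, so adding shrews raises the average — include it.

Yes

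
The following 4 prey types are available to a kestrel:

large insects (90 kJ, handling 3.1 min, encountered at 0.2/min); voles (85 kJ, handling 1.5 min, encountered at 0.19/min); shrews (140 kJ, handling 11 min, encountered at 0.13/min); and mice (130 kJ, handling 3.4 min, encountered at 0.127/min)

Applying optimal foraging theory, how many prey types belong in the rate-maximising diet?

E/h in descending order: voles 56.7, mice 38.2, large insects 29, shrews 12.7 kJ/min. The optimal diet is the largest prefix of this list for which every included type satisfies E_i/h_i > R on the types above it.
Rate on top 1: 12.57. mice: 38.2 > 12.57 → include.
Rate on top 2: 19.02. large insects: 29 > 19.02 → include.
Rate on top 3: 21.68. shrews: 12.7 < 21.68 → exclude; stop.
Optimal diet: voles, mice, large insects — 3 of 4 types.

3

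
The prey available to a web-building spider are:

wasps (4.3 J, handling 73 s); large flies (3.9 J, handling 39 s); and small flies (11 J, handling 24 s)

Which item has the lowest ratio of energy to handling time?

In descending order of E/h:
small flies: 11/24 = 0.458 J/s
large flies: 3.9/39 = 0.1 J/s
wasps: 4.3/73 = 0.0589 J/s

wasps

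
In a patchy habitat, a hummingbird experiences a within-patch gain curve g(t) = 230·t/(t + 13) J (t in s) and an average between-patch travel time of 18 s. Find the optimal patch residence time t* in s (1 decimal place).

15.3 s

By the marginal value theorem, leave when the instantaneous gain rate g'(t) equals the habitat-wide average g(t)/(T + t).
g'(t) = 230·13/(t + 13)². Setting 230·13/(t+13)² = 230t/[(t+13)(18+t)] gives 13(18+t) = t(t+13), so t² = 13×18 = 234.
t* = √234 = 15.3 s.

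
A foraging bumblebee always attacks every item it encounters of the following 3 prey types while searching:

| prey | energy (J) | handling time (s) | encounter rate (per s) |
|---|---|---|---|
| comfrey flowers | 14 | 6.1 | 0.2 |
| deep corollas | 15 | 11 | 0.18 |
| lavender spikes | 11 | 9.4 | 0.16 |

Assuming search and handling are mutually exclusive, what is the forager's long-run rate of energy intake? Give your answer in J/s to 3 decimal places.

1.273 J/s

R = (0.2×14 + 0.18×15 + 0.16×11) / (1 + 0.2×6.1 + 0.18×11 + 0.16×9.4) = 7.26/5.704 = 1.273 J/s.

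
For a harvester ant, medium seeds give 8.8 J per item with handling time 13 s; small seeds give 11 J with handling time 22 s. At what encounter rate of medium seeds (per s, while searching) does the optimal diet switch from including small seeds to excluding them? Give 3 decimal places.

Drop small seeds once their profitability E₂/h₂ falls below the rate achievable on medium seeds alone: E₂/h₂ = λE₁/(1 + λh₁).
Solve for λ: λE₁h₂ = E₂(1 + λh₁) → λ(E₁h₂ − E₂h₁) = E₂ → λ = E₂/(E₁h₂ − E₂h₁).
λ = 11/(8.8×22 − 11×13) = 11/50.6 = 0.2174 per s.

0.217 per s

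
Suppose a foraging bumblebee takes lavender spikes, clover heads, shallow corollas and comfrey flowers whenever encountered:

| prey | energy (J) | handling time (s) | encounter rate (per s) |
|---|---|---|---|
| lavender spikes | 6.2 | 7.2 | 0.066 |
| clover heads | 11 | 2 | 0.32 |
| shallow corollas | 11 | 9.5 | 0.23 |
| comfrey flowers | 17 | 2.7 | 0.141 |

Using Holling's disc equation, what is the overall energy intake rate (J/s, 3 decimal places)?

R = Σλ_iE_i / (1 + Σλ_ih_i)
Numerator: 0.066×6.2 + 0.32×11 + 0.23×11 + 0.141×17 = 8.856
Denominator: 1 + 0.066×7.2 + 0.32×2 + 0.23×9.5 + 0.141×2.7 = 4.681
R = 8.856/4.681 = 1.892 J/s

1.892 J/s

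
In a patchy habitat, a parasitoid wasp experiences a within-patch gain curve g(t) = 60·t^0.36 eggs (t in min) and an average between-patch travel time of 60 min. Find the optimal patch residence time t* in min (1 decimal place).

By the marginal value theorem, leave when the instantaneous gain rate g'(t) equals the habitat-wide average g(t)/(T + t).
g'(t) = 0.36·60·t^-0.64. Setting 0.36·60·t^-0.64 = 60·t^0.36/(60+t) gives 0.36(60+t) = t, so 0.64·t = 0.36×60.
t* = 0.36×60/0.64 = 33.75 min.

33.7 min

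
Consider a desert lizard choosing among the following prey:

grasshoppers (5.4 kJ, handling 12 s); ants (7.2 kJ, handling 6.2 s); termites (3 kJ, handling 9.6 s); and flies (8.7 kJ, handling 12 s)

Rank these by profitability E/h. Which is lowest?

In descending order of E/h:
ants: 7.2/6.2 = 1.16 kJ/s
flies: 8.7/12 = 0.725 kJ/s
grasshoppers: 5.4/12 = 0.45 kJ/s
termites: 3/9.6 = 0.312 kJ/s

termites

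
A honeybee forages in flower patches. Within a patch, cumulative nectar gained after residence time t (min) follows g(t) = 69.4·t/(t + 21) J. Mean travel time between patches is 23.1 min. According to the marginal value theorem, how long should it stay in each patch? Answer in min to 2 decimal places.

22.02 min

Maximise g(t)/(T+t): set derivative to zero → g'(t)(T+t) = g(t).
g'(t) = 69.4·21/(t + 21)². Setting 69.4·21/(t+21)² = 69.4t/[(t+21)(23.1+t)] gives 21(23.1+t) = t(t+21), so t² = 21×23.1 = 485.1.
t* = √485.1 = 22.02 min.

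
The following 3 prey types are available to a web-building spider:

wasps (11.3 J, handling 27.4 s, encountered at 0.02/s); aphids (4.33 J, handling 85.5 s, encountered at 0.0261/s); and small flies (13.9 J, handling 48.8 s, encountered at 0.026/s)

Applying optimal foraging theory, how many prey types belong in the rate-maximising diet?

2

E/h in descending order: wasps 0.412, small flies 0.285, aphids 0.0506 J/s. The optimal diet is the largest prefix of this list for which every included type satisfies E_i/h_i > R on the types above it.
Rate on top 1: 0.146. small flies: 0.285 > 0.146 → include.
Rate on top 2: 0.2085. aphids: 0.0506 < 0.2085 → exclude; stop.
Optimal diet: wasps, small flies — 2 of 3 types.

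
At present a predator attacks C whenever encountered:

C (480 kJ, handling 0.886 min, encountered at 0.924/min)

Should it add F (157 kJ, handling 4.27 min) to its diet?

Current rate: (0.924×480)/(1 + 0.924×0.886) = 243.9 kJ/min.
Profitability of F: 157/4.27 = 36.77 kJ/min.
36.77 < 243.9, so adding F would lower the average — exclude it.

No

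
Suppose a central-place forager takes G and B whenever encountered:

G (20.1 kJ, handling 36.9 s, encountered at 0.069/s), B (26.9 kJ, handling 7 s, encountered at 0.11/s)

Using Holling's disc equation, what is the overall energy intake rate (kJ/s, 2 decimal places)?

R = (0.069×20.1 + 0.11×26.9) / (1 + 0.069×36.9 + 0.11×7) = 4.346/4.316 = 1.007 kJ/s.

1.01 kJ/s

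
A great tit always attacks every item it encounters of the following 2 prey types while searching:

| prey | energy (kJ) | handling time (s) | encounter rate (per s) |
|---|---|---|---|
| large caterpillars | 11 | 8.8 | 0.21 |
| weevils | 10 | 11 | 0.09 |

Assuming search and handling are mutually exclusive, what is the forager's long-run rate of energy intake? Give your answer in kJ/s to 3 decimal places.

0.836 kJ/s

Energy encountered per unit search time: 0.21×11 + 0.09×10 = 3.21 kJ/s.
Handling time per unit search time: 0.21×8.8 + 0.09×11 = 2.838.
Rate = 3.21/(1 + 2.838) = 0.8364 kJ/s.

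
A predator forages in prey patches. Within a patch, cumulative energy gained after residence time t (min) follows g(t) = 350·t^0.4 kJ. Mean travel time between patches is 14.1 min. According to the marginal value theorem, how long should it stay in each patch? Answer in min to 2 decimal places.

9.40 min

Maximise g(t)/(T+t): set derivative to zero → g'(t)(T+t) = g(t).
g'(t) = 0.4·350·t^-0.6. Setting 0.4·350·t^-0.6 = 350·t^0.4/(14.1+t) gives 0.4(14.1+t) = t, so 0.60·t = 0.4×14.1.
t* = 0.4×14.1/0.60 = 9.4 min.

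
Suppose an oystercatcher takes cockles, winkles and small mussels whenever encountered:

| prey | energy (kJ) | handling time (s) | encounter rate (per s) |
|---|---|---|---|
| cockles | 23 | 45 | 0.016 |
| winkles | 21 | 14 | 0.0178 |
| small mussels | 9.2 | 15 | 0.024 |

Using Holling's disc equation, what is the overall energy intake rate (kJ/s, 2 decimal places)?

0.41 kJ/s

Energy encountered per unit search time: 0.016×23 + 0.0178×21 + 0.024×9.2 = 0.9626 kJ/s.
Handling time per unit search time: 0.016×45 + 0.0178×14 + 0.024×15 = 1.329.
Rate = 0.9626/(1 + 1.329) = 0.4133 kJ/s.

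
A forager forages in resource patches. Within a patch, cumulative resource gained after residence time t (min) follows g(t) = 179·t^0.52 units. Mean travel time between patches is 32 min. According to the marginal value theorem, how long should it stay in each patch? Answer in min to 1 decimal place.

By the marginal value theorem, leave when the instantaneous gain rate g'(t) equals the habitat-wide average g(t)/(T + t).
g'(t) = 0.52·179·t^-0.48. Setting 0.52·179·t^-0.48 = 179·t^0.52/(32+t) gives 0.52(32+t) = t, so 0.48·t = 0.52×32.
t* = 0.52×32/0.48 = 34.67 min.

34.7 min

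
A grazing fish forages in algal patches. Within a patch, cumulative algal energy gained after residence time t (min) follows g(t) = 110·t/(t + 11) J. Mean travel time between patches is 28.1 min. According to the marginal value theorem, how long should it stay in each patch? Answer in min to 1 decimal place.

Optimal t* satisfies g'(t*) = g(t*)/(T + t*).
g'(t) = 110·11/(t + 11)². Setting 110·11/(t+11)² = 110t/[(t+11)(28.1+t)] gives 11(28.1+t) = t(t+11), so t² = 11×28.1 = 309.1.
t* = √309.1 = 17.58 min.

17.6 min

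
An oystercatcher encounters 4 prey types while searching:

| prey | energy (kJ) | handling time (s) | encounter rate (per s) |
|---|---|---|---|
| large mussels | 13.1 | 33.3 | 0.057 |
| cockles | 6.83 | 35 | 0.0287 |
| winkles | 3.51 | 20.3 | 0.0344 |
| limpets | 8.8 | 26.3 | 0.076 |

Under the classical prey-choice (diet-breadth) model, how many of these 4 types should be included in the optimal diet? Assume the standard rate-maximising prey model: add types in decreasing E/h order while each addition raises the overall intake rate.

E/h in descending order: large mussels 0.393, limpets 0.335, cockles 0.195, winkles 0.173 kJ/s. The optimal diet is the largest prefix of this list for which every included type satisfies E_i/h_i > R on the types above it.
Rate on top 1: 0.2577. limpets: 0.335 > 0.2577 → include.
Rate on top 2: 0.2891. cockles: 0.195 < 0.2891 → exclude; stop.
Optimal diet: large mussels, limpets — 2 of 4 types.

2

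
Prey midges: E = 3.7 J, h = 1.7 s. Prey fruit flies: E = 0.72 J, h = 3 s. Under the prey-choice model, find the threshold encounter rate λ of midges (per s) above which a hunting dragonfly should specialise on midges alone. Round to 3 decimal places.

0.073 per s

The zero-one rule: include fruit flies iff E₂/h₂ > λE₁/(1+λh₁). Equality gives the switch point.
λE₁h₂ = E₂ + λE₂h₁ ⇒ λ = E₂/(E₁h₂ − E₂h₁) = 0.72/(11.1 − 1.224) = 0.0729 per s.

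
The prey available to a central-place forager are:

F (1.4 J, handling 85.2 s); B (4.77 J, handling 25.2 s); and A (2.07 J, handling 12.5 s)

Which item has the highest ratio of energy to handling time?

In descending order of E/h:
B: 4.77/25.2 = 0.189 J/s
A: 2.07/12.5 = 0.166 J/s
F: 1.4/85.2 = 0.0164 J/s

B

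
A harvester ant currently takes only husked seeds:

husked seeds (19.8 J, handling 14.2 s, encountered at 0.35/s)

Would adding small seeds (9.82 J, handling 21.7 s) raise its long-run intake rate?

On husked seeds alone, R = ΣλE/(1+Σλh) = 6.93/5.97 = 1.161 J/s.
Profitability of small seeds: 9.82/21.7 = 0.4525 J/s.
Since 0.4525 < R, time spent handling small seeds is better spent searching.

No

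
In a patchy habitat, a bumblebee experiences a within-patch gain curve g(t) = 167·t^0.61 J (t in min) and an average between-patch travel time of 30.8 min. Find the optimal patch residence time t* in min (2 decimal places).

48.17 min

By the marginal value theorem, leave when the instantaneous gain rate g'(t) equals the habitat-wide average g(t)/(T + t).
g'(t) = 0.61·167·t^-0.39. Setting 0.61·167·t^-0.39 = 167·t^0.61/(30.8+t) gives 0.61(30.8+t) = t, so 0.39·t = 0.61×30.8.
t* = 0.61×30.8/0.39 = 48.17 min.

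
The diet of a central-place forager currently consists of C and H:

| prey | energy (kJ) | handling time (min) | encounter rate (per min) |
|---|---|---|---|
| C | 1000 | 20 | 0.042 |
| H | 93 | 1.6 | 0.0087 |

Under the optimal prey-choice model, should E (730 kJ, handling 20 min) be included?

On C and H alone, R = ΣλE/(1+Σλh) = 42.81/1.854 = 23.09 kJ/min.
E: E/h = 730/20 = 36.5 kJ/min.
36.5 > 23.09, so adding E raises the average — include it.

Yes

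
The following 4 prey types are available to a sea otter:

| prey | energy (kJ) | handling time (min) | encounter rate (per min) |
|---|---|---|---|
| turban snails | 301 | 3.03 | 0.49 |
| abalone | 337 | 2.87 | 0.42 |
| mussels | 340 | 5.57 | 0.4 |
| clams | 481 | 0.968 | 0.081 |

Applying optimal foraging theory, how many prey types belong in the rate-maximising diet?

3

E/h in descending order: clams 497, abalone 117, turban snails 99.3, mussels 61 kJ/min. The optimal diet is the largest prefix of this list for which every included type satisfies E_i/h_i > R on the types above it.
Rate on top 1: 36.13. abalone: 117 > 36.13 → include.
Rate on top 2: 79.04. turban snails: 99.3 > 79.04 → include.
Rate on top 3: 87.03. mussels: 61 < 87.03 → exclude; stop.
Optimal diet: clams, abalone, turban snails — 3 of 4 types.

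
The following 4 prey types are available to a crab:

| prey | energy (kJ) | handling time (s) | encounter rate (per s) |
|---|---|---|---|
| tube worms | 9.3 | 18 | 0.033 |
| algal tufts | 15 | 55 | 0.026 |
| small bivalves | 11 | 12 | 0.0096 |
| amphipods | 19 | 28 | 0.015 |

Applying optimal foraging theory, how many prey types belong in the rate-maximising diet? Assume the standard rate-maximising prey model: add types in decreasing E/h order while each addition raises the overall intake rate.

3

Rank by E/h (kJ/s): small bivalves 0.917, amphipods 0.679, tube worms 0.517, algal tufts 0.273. Include each in turn until the next type's E/h falls below the running intake rate.
Rate on top 1: 0.09469. amphipods: 0.679 > 0.09469 → include.
Rate on top 2: 0.2544. tube worms: 0.517 > 0.2544 → include.
Rate on top 3: 0.3276. algal tufts: 0.273 < 0.3276 → exclude; stop.
Optimal diet: small bivalves, amphipods, tube worms — 3 of 4 types.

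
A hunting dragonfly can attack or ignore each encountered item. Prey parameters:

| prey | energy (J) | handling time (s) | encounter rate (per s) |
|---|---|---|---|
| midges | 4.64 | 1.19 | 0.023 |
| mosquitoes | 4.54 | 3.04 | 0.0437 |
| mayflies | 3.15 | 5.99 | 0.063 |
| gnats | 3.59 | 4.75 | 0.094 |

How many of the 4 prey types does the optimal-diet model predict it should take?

Rank by E/h (J/s): midges 3.9, mosquitoes 1.49, gnats 0.756, mayflies 0.526. Include each in turn until the next type's E/h falls below the running intake rate.
Rate on top 1: 0.1039. mosquitoes: 1.49 > 0.1039 → include.
Rate on top 2: 0.263. gnats: 0.756 > 0.263 → include.
Rate on top 3: 0.3999. mayflies: 0.526 > 0.3999 → include.
Optimal diet: midges, mosquitoes, gnats, mayflies — 4 of 4 types.

4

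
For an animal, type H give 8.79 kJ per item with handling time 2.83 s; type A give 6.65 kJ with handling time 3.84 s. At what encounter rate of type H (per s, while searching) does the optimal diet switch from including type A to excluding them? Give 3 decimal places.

0.445 per s

At the threshold, the rate on type H alone equals the profitability of type A: λ·8.79/(1 + λ·2.83) = 6.65/3.84 = 1.732.
Rearranging, λ(8.79 − 1.732×2.83) = 1.732, so λ = 1.732/3.889 = 0.4453 per s.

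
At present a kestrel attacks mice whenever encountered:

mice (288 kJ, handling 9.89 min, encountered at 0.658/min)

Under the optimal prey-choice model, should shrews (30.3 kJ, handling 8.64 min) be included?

Intake rate on the current diet: R = (0.658×288) / (1 + 0.658×9.89) = 189.5/7.508 = 25.24 kJ/min.
shrews: E/h = 30.3/8.64 = 3.507 kJ/min.
3.507 < 25.24, so adding shrews would lower the average — exclude it.

No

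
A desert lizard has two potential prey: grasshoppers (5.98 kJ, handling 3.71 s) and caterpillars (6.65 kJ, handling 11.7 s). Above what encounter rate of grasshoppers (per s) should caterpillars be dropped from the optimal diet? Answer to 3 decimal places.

0.147 per s

The zero-one rule: include caterpillars iff E₂/h₂ > λE₁/(1+λh₁). Equality gives the switch point.
λE₁h₂ = E₂ + λE₂h₁ ⇒ λ = E₂/(E₁h₂ − E₂h₁) = 6.65/(69.97 − 24.67) = 0.1468 per s.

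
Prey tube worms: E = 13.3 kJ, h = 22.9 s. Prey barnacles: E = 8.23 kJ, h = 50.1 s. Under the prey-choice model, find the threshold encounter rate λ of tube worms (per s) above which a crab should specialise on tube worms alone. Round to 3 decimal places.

At the threshold, the rate on tube worms alone equals the profitability of barnacles: λ·13.3/(1 + λ·22.9) = 8.23/50.1 = 0.1643.
Rearranging, λ(13.3 − 0.1643×22.9) = 0.1643, so λ = 0.1643/9.538 = 0.01722 per s.

0.017 per s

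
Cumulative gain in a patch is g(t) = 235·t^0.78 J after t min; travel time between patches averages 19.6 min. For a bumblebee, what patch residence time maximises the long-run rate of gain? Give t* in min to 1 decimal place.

By the marginal value theorem, leave when the instantaneous gain rate g'(t) equals the habitat-wide average g(t)/(T + t).
g'(t) = 0.78·235·t^-0.22. Setting 0.78·235·t^-0.22 = 235·t^0.78/(19.6+t) gives 0.78(19.6+t) = t, so 0.22·t = 0.78×19.6.
t* = 0.78×19.6/0.22 = 69.49 min.

69.5 min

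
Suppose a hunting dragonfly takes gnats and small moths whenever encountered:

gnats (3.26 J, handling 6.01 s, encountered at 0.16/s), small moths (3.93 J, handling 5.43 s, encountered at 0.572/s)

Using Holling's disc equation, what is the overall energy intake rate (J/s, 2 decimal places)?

0.55 J/s

Energy encountered per unit search time: 0.16×3.26 + 0.572×3.93 = 2.77 J/s.
Handling time per unit search time: 0.16×6.01 + 0.572×5.43 = 4.068.
Rate = 2.77/(1 + 4.068) = 0.5465 J/s.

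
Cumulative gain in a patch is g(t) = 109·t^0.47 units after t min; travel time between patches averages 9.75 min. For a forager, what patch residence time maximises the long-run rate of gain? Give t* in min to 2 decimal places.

8.65 min

By the marginal value theorem, leave when the instantaneous gain rate g'(t) equals the habitat-wide average g(t)/(T + t).
g'(t) = 0.47·109·t^-0.53. Setting 0.47·109·t^-0.53 = 109·t^0.47/(9.75+t) gives 0.47(9.75+t) = t, so 0.53·t = 0.47×9.75.
t* = 0.47×9.75/0.53 = 8.646 min.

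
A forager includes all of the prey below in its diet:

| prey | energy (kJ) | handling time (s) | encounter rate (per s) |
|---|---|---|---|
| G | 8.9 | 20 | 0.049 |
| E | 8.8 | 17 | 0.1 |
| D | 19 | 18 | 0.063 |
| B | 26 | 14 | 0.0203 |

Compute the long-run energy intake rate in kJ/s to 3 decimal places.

R = Σλ_iE_i / (1 + Σλ_ih_i)
Numerator: 0.049×8.9 + 0.1×8.8 + 0.063×19 + 0.0203×26 = 3.041
Denominator: 1 + 0.049×20 + 0.1×17 + 0.063×18 + 0.0203×14 = 5.098
R = 3.041/5.098 = 0.5965 kJ/s

0.596 kJ/s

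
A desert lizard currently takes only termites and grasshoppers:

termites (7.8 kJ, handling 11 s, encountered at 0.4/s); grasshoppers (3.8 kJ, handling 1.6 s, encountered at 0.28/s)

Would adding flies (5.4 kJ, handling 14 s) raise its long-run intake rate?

On termites and grasshoppers alone, R = ΣλE/(1+Σλh) = 4.184/5.848 = 0.7155 kJ/s.
Profitability of flies: 5.4/14 = 0.3857 kJ/s.
Since 0.3857 < R, time spent handling flies is better spent searching.

No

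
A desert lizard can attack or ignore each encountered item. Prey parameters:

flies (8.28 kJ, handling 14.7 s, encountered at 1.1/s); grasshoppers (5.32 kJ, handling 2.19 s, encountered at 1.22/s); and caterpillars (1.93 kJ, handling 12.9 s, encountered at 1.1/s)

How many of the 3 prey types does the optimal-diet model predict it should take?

1

Profitabilities (E/h, kJ/s): grasshoppers 2.43, flies 0.563, caterpillars 0.15. Add prey in this order while the next type's profitability exceeds the intake rate on those already taken.
Rate on top 1: 1.768. flies: 0.563 < 1.768 → exclude; stop.
Optimal diet: grasshoppers — 1 of 3 types.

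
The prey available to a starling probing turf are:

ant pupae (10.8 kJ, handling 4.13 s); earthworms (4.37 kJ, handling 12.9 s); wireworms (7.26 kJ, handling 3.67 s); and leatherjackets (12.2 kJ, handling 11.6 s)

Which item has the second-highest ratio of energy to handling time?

wireworms

In descending order of E/h:
ant pupae: 10.8/4.13 = 2.62 kJ/s
wireworms: 7.26/3.67 = 1.98 kJ/s
leatherjackets: 12.2/11.6 = 1.05 kJ/s
earthworms: 4.37/12.9 = 0.339 kJ/s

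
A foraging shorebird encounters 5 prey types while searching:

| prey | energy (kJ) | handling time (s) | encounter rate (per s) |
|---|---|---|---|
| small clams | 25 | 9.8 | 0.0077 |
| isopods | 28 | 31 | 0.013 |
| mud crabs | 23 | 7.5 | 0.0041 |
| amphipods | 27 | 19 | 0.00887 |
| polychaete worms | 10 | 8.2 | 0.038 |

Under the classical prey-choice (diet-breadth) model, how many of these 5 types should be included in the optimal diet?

5

E/h in descending order: mud crabs 3.07, small clams 2.55, amphipods 1.42, polychaete worms 1.22, isopods 0.903 kJ/s. The optimal diet is the largest prefix of this list for which every included type satisfies E_i/h_i > R on the types above it.
Rate on top 1: 0.09149. small clams: 2.55 > 0.09149 → include.
Rate on top 2: 0.2593. amphipods: 1.42 > 0.2593 → include.
Rate on top 3: 0.4129. polychaete worms: 1.22 > 0.4129 → include.
Rate on top 4: 0.5713. isopods: 0.903 > 0.5713 → include.
Optimal diet: mud crabs, small clams, amphipods, polychaete worms, isopods — 5 of 5 types.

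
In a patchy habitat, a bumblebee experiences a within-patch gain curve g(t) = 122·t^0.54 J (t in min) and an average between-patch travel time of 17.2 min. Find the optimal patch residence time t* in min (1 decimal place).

20.2 min

Optimal t* satisfies g'(t*) = g(t*)/(T + t*).
g'(t) = 0.54·122·t^-0.46. Setting 0.54·122·t^-0.46 = 122·t^0.54/(17.2+t) gives 0.54(17.2+t) = t, so 0.46·t = 0.54×17.2.
t* = 0.54×17.2/0.46 = 20.19 min.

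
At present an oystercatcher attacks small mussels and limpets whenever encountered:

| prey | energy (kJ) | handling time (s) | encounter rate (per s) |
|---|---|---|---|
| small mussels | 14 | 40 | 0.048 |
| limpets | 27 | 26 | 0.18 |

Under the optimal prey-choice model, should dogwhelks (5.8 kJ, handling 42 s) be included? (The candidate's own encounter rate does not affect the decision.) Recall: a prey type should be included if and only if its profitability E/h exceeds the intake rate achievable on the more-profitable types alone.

No

Current rate: (0.048×14 + 0.18×27)/(1 + 0.048×40 + 0.18×26) = 0.7279 kJ/s.
Profitability of dogwhelks: 5.8/42 = 0.1381 kJ/s.
0.1381 < 0.7279, so adding dogwhelks would lower the average — exclude it.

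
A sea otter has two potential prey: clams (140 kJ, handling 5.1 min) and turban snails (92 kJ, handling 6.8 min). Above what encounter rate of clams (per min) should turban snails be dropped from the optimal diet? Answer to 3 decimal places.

At the threshold, the rate on clams alone equals the profitability of turban snails: λ·140/(1 + λ·5.1) = 92/6.8 = 13.53.
Rearranging, λ(140 − 13.53×5.1) = 13.53, so λ = 13.53/71 = 0.1906 per min.

0.191 per min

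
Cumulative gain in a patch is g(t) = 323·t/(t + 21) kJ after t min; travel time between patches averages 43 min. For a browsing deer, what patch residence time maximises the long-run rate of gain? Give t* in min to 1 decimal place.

Optimal t* satisfies g'(t*) = g(t*)/(T + t*).
g'(t) = 323·21/(t + 21)². Setting 323·21/(t+21)² = 323t/[(t+21)(43+t)] gives 21(43+t) = t(t+21), so t² = 21×43 = 903.
t* = √903 = 30.05 min.

30.0 min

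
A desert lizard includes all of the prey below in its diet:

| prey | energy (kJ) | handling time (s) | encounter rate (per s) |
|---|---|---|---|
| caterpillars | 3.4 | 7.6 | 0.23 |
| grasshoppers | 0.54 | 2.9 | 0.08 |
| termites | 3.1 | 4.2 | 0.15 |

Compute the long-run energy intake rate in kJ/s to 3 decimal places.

Energy encountered per unit search time: 0.23×3.4 + 0.08×0.54 + 0.15×3.1 = 1.29 kJ/s.
Handling time per unit search time: 0.23×7.6 + 0.08×2.9 + 0.15×4.2 = 2.61.
Rate = 1.29/(1 + 2.61) = 0.3574 kJ/s.

0.357 kJ/s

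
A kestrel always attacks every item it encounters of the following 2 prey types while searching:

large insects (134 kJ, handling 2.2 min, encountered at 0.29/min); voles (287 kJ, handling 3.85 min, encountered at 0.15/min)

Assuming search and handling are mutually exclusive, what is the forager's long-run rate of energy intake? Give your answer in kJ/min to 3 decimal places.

R = (0.29×134 + 0.15×287) / (1 + 0.29×2.2 + 0.15×3.85) = 81.91/2.216 = 36.97 kJ/min.

36.971 kJ/min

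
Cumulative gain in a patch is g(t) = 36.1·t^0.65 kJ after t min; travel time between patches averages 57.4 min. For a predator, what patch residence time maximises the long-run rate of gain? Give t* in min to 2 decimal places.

106.60 min

Maximise g(t)/(T+t): set derivative to zero → g'(t)(T+t) = g(t).
g'(t) = 0.65·36.1·t^-0.35. Setting 0.65·36.1·t^-0.35 = 36.1·t^0.65/(57.4+t) gives 0.65(57.4+t) = t, so 0.35·t = 0.65×57.4.
t* = 0.65×57.4/0.35 = 106.6 min.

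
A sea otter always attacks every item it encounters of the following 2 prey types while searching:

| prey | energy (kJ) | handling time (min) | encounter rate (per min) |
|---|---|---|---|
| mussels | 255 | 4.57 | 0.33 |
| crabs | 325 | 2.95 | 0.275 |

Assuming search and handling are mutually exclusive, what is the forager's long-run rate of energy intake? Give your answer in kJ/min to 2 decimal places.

Energy encountered per unit search time: 0.33×255 + 0.275×325 = 173.5 kJ/min.
Handling time per unit search time: 0.33×4.57 + 0.275×2.95 = 2.319.
Rate = 173.5/(1 + 2.319) = 52.28 kJ/min.

52.28 kJ/min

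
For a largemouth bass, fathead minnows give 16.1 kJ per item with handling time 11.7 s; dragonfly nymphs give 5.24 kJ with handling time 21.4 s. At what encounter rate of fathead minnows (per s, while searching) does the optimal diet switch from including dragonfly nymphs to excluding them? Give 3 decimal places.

At the threshold, the rate on fathead minnows alone equals the profitability of dragonfly nymphs: λ·16.1/(1 + λ·11.7) = 5.24/21.4 = 0.2449.
Rearranging, λ(16.1 − 0.2449×11.7) = 0.2449, so λ = 0.2449/13.24 = 0.0185 per s.

0.019 per s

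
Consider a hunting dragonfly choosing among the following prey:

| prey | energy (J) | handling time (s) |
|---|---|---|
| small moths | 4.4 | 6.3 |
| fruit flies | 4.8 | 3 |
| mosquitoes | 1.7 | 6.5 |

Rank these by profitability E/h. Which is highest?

In descending order of E/h:
fruit flies: 4.8/3 = 1.6 J/s
small moths: 4.4/6.3 = 0.698 J/s
mosquitoes: 1.7/6.5 = 0.262 J/s

fruit flies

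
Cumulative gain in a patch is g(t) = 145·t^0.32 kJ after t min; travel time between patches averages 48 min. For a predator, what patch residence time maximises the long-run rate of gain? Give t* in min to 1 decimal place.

22.6 min

Optimal t* satisfies g'(t*) = g(t*)/(T + t*).
g'(t) = 0.32·145·t^-0.68. Setting 0.32·145·t^-0.68 = 145·t^0.32/(48+t) gives 0.32(48+t) = t, so 0.68·t = 0.32×48.
t* = 0.32×48/0.68 = 22.59 min.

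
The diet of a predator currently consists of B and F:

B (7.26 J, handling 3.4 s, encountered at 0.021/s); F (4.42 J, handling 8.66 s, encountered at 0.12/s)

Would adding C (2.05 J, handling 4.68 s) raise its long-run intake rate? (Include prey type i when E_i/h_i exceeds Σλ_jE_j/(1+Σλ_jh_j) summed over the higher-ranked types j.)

On B and F alone, R = ΣλE/(1+Σλh) = 0.6829/2.111 = 0.3235 J/s.
Profitability of C: 2.05/4.68 = 0.438 J/s.
0.438 > 0.3235, so adding C raises the average — include it.

Yes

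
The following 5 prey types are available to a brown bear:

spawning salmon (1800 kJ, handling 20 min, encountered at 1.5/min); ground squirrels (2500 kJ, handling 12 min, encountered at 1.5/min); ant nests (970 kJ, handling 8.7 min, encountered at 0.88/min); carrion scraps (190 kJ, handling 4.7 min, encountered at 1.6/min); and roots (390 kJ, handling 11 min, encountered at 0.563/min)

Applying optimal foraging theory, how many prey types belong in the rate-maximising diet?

Profitabilities (E/h, kJ/min): ground squirrels 208, ant nests 111, spawning salmon 90, carrion scraps 40.4, roots 35.5. Add prey in this order while the next type's profitability exceeds the intake rate on those already taken.
Rate on top 1: 197.4. ant nests: 111 < 197.4 → exclude; stop.
Optimal diet: ground squirrels — 1 of 5 types.

1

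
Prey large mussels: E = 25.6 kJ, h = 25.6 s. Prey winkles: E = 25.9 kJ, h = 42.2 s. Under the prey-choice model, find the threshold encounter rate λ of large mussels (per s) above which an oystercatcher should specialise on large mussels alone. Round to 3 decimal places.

At the threshold, the rate on large mussels alone equals the profitability of winkles: λ·25.6/(1 + λ·25.6) = 25.9/42.2 = 0.6137.
Rearranging, λ(25.6 − 0.6137×25.6) = 0.6137, so λ = 0.6137/9.888 = 0.06207 per s.

0.062 per s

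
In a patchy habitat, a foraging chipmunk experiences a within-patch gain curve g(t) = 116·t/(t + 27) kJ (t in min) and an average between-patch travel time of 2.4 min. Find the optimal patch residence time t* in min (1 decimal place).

By the marginal value theorem, leave when the instantaneous gain rate g'(t) equals the habitat-wide average g(t)/(T + t).
g'(t) = 116·27/(t + 27)². Setting 116·27/(t+27)² = 116t/[(t+27)(2.4+t)] gives 27(2.4+t) = t(t+27), so t² = 27×2.4 = 64.8.
t* = √64.8 = 8.05 min.

8.0 min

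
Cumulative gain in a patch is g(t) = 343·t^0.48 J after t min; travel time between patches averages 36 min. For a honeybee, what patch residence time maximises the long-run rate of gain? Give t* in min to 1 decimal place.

Optimal t* satisfies g'(t*) = g(t*)/(T + t*).
g'(t) = 0.48·343·t^-0.52. Setting 0.48·343·t^-0.52 = 343·t^0.48/(36+t) gives 0.48(36+t) = t, so 0.52·t = 0.48×36.
t* = 0.48×36/0.52 = 33.23 min.

33.2 min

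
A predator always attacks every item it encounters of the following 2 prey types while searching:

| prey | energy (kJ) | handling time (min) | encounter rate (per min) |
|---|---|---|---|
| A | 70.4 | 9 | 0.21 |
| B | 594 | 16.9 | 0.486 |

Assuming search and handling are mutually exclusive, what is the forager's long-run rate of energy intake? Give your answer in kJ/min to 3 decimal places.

27.331 kJ/min

R = (0.21×70.4 + 0.486×594) / (1 + 0.21×9 + 0.486×16.9) = 303.5/11.1 = 27.33 kJ/min.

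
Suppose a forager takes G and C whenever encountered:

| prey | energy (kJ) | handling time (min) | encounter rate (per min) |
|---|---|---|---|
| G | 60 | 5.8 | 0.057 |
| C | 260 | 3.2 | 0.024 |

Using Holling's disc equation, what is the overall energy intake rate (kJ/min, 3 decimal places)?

R = (0.057×60 + 0.024×260) / (1 + 0.057×5.8 + 0.024×3.2) = 9.66/1.407 = 6.864 kJ/min.

6.864 kJ/min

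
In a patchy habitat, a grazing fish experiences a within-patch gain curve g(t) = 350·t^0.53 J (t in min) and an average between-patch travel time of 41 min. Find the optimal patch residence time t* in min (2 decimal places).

46.23 min

Optimal t* satisfies g'(t*) = g(t*)/(T + t*).
g'(t) = 0.53·350·t^-0.47. Setting 0.53·350·t^-0.47 = 350·t^0.53/(41+t) gives 0.53(41+t) = t, so 0.47·t = 0.53×41.
t* = 0.53×41/0.47 = 46.23 min.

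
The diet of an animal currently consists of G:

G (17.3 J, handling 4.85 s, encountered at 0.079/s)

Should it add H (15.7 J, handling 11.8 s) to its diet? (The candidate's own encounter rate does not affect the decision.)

Current rate: (0.079×17.3)/(1 + 0.079×4.85) = 0.9881 J/s.
Profitability of H: 15.7/11.8 = 1.331 J/s.
Since 1.331 > R, including H increases the long-run rate.

Yes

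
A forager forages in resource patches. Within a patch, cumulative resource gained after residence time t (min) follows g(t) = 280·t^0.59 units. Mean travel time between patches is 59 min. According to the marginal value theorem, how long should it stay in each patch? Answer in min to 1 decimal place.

84.9 min

By the marginal value theorem, leave when the instantaneous gain rate g'(t) equals the habitat-wide average g(t)/(T + t).
g'(t) = 0.59·280·t^-0.41. Setting 0.59·280·t^-0.41 = 280·t^0.59/(59+t) gives 0.59(59+t) = t, so 0.41·t = 0.59×59.
t* = 0.59×59/0.41 = 84.9 min.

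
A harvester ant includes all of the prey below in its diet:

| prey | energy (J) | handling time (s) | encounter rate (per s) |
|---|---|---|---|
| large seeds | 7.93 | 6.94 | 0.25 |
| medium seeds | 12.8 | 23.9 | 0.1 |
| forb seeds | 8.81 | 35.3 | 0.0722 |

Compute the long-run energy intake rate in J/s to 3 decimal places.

R = (0.25×7.93 + 0.1×12.8 + 0.0722×8.81) / (1 + 0.25×6.94 + 0.1×23.9 + 0.0722×35.3) = 3.899/7.674 = 0.508 J/s.

0.508 J/s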